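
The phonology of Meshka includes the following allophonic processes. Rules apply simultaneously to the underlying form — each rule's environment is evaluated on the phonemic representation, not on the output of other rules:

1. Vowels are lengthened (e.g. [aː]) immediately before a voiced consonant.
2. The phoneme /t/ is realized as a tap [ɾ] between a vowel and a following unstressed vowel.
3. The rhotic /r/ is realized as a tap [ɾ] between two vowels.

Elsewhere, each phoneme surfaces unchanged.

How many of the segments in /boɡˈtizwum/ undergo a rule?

Segments that undergo a rule: /o/ → [oː] (rule 1); /i/ → [iː] (rule 1); /u/ → [uː] (rule 1).
All other segments surface unchanged.

3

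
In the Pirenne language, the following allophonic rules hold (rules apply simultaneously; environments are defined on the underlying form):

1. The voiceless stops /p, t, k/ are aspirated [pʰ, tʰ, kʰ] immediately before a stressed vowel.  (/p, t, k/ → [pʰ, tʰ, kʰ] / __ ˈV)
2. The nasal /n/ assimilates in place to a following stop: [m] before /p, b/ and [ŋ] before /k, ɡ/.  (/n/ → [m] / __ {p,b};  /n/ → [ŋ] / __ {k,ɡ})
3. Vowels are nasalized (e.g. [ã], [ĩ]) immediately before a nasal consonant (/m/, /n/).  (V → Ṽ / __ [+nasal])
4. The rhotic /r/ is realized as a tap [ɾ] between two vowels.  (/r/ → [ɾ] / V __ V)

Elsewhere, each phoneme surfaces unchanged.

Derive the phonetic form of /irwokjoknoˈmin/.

/i/ (word-initial) is in the target of rule 3 but the environment (before a nasal consonant) is not met → [i].
/r/ (between /i/ and /w/) fails the environment for rule 4, so it stays [r].
/w/ — not in any rule's target class → [w].
/o/ — between /w/ and /k/; rule 3 does not apply here → [o].
/k/ (between /o/ and /j/): rule 1 targets it, but not immediately before a stressed vowel → unchanged [k].
/j/ (between /k/ and /o/) is unaffected → [j].
/o/ (between /j/ and /k/): rule 3 targets it, but not before a nasal consonant → unchanged [o].
/k/ (between /o/ and /n/) fails the environment for rule 1, so it stays [k].
/n/ (between /k/ and /o/): rule 2 targets it, but not before a labial or velar stop → unchanged [n].
Rule 3 applies to /o/ (between /n/ and /m/: before a nasal consonant) → [õ].
/m/ (between /o/ and /i/) is unaffected → [m].
/i/ (between /m/ and /n/): before a nasal consonant, so rule 3 applies → [ĩ].
/n/ (word-final) fails the environment for rule 2, so it stays [n].

[irwokjoknõˈmĩn]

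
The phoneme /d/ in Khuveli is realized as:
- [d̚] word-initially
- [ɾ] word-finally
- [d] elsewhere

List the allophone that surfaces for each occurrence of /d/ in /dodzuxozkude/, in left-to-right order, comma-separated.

Occurrence 1 (position 1): word-initially → [d̚].
Occurrence 2 (position 3): no conditioning environment matches → elsewhere allophone [d].
Occurrence 3 (position 11): no conditioning environment matches → elsewhere allophone [d].

[d̚], [d], [d]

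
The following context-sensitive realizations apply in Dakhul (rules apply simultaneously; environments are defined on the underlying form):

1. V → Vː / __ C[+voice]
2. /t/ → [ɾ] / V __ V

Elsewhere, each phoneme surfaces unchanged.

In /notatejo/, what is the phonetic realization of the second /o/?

/o/ — word-final; rule 1 does not apply here → [o].

[o]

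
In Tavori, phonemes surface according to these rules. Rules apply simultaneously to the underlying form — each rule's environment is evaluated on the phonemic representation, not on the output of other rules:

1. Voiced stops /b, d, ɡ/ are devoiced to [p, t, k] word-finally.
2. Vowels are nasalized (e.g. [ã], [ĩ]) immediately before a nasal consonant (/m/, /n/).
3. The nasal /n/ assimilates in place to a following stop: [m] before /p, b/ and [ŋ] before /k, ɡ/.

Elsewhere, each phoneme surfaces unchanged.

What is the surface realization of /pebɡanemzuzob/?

/p/ (word-initial) is unaffected → [p].
/e/ — between /p/ and /b/; rule 2 does not apply here → [e].
/b/ — between /e/ and /ɡ/; rule 1 does not apply here → [b].
/ɡ/ (between /b/ and /a/) is in the target of rule 1 but the environment (word-finally) is not met → [ɡ].
/a/ — between /ɡ/ and /n/, before a nasal consonant — surfaces as [ã] (rule 2).
/n/ (between /a/ and /e/) fails the environment for rule 3, so it stays [n].
/e/ (between /n/ and /m/): before a nasal consonant, so rule 2 applies → [ẽ].
/m/ — not in any rule's target class → [m].
/z/ (between /m/ and /u/): no rule targets it → [z].
/u/ — between /z/ and /z/; rule 2 does not apply here → [u].
/z/ — not in any rule's target class → [z].
/o/ (between /z/ and /b/): rule 2 targets it, but not before a nasal consonant → unchanged [o].
Rule 1 applies to /b/ (word-final: word-finally) → [p].

[pebɡãnẽmzuzop]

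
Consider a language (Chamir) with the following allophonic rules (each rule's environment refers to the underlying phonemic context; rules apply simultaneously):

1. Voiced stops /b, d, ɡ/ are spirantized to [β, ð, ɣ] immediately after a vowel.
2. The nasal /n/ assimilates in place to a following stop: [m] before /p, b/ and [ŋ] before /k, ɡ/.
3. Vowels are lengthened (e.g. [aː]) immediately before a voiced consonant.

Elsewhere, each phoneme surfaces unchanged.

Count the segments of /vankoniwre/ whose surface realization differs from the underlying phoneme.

4

Segments that undergo a rule: /a/ → [aː] (rule 3); /n/ → [ŋ] (rule 2); /o/ → [oː] (rule 3); /i/ → [iː] (rule 3).
All other segments surface unchanged.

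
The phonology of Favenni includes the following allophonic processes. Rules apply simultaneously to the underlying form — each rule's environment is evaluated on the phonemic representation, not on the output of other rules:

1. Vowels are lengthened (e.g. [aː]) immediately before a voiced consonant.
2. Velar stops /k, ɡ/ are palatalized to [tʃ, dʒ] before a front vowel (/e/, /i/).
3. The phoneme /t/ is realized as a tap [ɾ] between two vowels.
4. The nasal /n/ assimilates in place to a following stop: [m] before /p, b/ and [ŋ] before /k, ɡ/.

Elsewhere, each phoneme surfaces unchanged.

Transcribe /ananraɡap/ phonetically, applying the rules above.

/a/ (word-initial): before a voiced consonant, so rule 1 applies → [aː].
/n/ (between /a/ and /a/) fails the environment for rule 4, so it stays [n].
/a/ meets the environment for rule 1 (before a voiced consonant) → [aː].
/n/ (between /a/ and /r/): rule 4 targets it, but not before a labial or velar stop → unchanged [n].
/a/ (between /r/ and /ɡ/): before a voiced consonant, so rule 1 applies → [aː].
/ɡ/ (between /a/ and /a/) fails the environment for rule 2, so it stays [ɡ].
/a/ — between /ɡ/ and /p/; rule 1 does not apply here → [a].

[aːnaːnraːɡap]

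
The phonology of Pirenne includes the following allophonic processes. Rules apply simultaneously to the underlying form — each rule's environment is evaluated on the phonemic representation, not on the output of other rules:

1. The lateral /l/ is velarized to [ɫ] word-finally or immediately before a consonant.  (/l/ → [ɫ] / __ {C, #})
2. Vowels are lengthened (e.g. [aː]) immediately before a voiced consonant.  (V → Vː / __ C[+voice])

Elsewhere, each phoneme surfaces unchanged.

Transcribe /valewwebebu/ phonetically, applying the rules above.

/v/ (word-initial): no rule targets it → [v].
/a/ (between /v/ and /l/): before a voiced consonant, so rule 2 applies → [aː].
/l/ (between /a/ and /e/) is in the target of rule 1 but the environment (word-finally or immediately before a consonant) is not met → [l].
/e/ (between /l/ and /w/): before a voiced consonant, so rule 2 applies → [eː].
/w/ (between /e/ and /w/) is unaffected → [w].
/w/ — not in any rule's target class → [w].
/e/ (between /w/ and /b/) occurs before a voiced consonant → [eː] by rule 2.
/b/ (between /e/ and /e/) is unaffected → [b].
/e/ (between /b/ and /b/): before a voiced consonant, so rule 2 applies → [eː].
/b/ — not in any rule's target class → [b].
/u/ — word-final; rule 2 does not apply here → [u].

[vaːleːwweːbeːbu]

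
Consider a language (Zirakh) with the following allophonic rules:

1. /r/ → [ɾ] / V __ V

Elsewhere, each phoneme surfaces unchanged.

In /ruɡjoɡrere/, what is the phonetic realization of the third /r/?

[ɾ]

/r/ — between /e/ and /e/, between two vowels — surfaces as [ɾ] (rule 1).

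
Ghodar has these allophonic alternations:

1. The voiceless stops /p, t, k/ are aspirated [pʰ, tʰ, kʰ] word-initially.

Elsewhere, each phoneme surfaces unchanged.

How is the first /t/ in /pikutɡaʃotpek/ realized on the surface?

/t/ (between /u/ and /ɡ/): rule 1 targets it, but not word-initially → unchanged [t].

[t]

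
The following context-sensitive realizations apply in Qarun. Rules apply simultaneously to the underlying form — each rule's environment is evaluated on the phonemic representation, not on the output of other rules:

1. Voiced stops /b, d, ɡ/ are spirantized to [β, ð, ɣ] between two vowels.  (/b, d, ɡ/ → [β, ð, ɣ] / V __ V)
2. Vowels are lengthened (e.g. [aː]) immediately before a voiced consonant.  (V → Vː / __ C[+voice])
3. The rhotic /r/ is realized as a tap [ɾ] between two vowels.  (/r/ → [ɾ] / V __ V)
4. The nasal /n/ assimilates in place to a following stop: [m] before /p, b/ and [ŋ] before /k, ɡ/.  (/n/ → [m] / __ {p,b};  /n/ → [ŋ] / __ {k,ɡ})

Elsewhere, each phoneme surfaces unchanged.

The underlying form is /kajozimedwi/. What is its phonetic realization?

/k/ (word-initial): no rule targets it → [k].
/a/ (between /k/ and /j/) occurs before a voiced consonant → [aː] by rule 2.
/j/ stays [j].
/o/ (between /j/ and /z/) occurs before a voiced consonant → [oː] by rule 2.
/z/ (between /o/ and /i/) is unaffected → [z].
/i/ meets the environment for rule 2 (before a voiced consonant) → [iː].
/m/ (between /i/ and /e/) is unaffected → [m].
/e/ meets the environment for rule 2 (before a voiced consonant) → [eː].
/d/ (between /e/ and /w/) is in the target of rule 1 but the environment (between two vowels) is not met → [d].
/w/ — not in any rule's target class → [w].
/i/ (word-final): rule 2 targets it, but not before a voiced consonant → unchanged [i].

[kaːjoːziːmeːdwi]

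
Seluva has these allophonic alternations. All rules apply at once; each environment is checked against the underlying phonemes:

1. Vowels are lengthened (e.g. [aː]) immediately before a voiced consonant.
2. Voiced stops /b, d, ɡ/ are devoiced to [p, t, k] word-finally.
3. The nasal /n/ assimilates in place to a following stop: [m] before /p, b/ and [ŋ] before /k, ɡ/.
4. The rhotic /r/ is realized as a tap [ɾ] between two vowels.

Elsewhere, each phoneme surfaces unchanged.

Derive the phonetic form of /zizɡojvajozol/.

[ziːzɡoːjvaːjoːzoːl]

/z/ (word-initial) is unaffected → [z].
/i/ (between /z/ and /z/) occurs before a voiced consonant → [iː] by rule 1.
/z/ (between /i/ and /ɡ/): no rule targets it → [z].
/ɡ/ (between /z/ and /o/) fails the environment for rule 2, so it stays [ɡ].
/o/ (between /ɡ/ and /j/) occurs before a voiced consonant → [oː] by rule 1.
/j/ — not in any rule's target class → [j].
/v/ — not in any rule's target class → [v].
/a/ (between /v/ and /j/) occurs before a voiced consonant → [aː] by rule 1.
/j/ (between /a/ and /o/) is unaffected → [j].
/o/ — between /j/ and /z/, before a voiced consonant — surfaces as [oː] (rule 1).
/z/ (between /o/ and /o/) is unaffected → [z].
/o/ (between /z/ and /l/) occurs before a voiced consonant → [oː] by rule 1.
/l/ stays [l].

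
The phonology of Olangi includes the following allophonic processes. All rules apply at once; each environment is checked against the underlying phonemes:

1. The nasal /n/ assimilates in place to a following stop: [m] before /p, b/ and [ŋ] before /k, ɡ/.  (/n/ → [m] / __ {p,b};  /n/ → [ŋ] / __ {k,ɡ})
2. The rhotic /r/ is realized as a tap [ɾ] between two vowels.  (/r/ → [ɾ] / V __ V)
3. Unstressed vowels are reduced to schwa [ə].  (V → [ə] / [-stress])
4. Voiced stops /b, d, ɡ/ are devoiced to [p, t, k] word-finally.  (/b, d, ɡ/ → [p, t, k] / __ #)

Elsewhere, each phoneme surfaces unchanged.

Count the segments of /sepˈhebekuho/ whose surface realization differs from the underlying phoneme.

4

Segments that undergo a rule: /e/ → [ə] (rule 3); /e/ → [ə] (rule 3); /u/ → [ə] (rule 3); /o/ → [ə] (rule 3).
All other segments surface unchanged.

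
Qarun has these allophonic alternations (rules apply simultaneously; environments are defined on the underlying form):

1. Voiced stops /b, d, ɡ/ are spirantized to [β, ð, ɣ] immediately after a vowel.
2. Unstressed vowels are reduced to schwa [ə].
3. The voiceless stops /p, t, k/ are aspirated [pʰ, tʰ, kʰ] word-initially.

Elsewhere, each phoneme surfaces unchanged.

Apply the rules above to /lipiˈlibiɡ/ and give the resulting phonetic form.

[ləpəˈliβəɣ]

/l/ — not in any rule's target class → [l].
Rule 2 applies to /i/ (between /l/ and /p/: in an unstressed syllable) → [ə].
/p/ (between /i/ and /i/) fails the environment for rule 3, so it stays [p].
/i/ (between /p/ and /l/): in an unstressed syllable, so rule 2 applies → [ə].
/l/ (between /i/ and /i/) is unaffected → [l].
/i/ — between /l/ and /b/; rule 2 does not apply here → [i].
/b/ (between /i/ and /i/): immediately after a vowel, so rule 1 applies → [β].
Rule 2 applies to /i/ (between /b/ and /ɡ/: in an unstressed syllable) → [ə].
/ɡ/ meets the environment for rule 1 (immediately after a vowel) → [ɣ].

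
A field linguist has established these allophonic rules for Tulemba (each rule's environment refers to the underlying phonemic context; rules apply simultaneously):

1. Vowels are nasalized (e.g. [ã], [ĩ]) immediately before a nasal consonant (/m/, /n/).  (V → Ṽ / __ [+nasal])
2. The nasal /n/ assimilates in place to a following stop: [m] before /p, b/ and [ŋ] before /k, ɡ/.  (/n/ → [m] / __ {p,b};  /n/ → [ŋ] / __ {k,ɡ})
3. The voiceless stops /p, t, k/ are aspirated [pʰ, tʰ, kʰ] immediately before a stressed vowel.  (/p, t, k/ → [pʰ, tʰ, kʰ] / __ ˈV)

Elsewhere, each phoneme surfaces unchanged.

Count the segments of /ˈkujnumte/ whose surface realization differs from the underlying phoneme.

2

Segments that undergo a rule: /k/ → [kʰ] (rule 3); /u/ → [ũ] (rule 1).
All other segments surface unchanged.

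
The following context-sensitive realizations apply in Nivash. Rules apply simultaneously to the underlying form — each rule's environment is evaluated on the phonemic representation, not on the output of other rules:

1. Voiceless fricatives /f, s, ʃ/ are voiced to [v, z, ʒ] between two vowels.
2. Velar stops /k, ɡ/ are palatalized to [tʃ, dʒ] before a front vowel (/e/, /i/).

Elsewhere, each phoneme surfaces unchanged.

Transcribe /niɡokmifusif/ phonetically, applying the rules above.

/n/ stays [n].
/i/ (between /n/ and /ɡ/) is unaffected → [i].
/ɡ/ — between /i/ and /o/; rule 2 does not apply here → [ɡ].
/o/ (between /ɡ/ and /k/): no rule targets it → [o].
/k/ (between /o/ and /m/) fails the environment for rule 2, so it stays [k].
/m/ — not in any rule's target class → [m].
/i/ (between /m/ and /f/) is unaffected → [i].
Rule 1 applies to /f/ (between /i/ and /u/: between two vowels) → [v].
/u/ (between /f/ and /s/) is unaffected → [u].
/s/ — between /u/ and /i/, between two vowels — surfaces as [z] (rule 1).
/i/ (between /s/ and /f/): no rule targets it → [i].
/f/ — word-final; rule 1 does not apply here → [f].

[niɡokmivuzif]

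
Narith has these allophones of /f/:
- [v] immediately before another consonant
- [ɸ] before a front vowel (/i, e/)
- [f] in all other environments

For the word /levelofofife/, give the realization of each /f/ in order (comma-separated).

[f], [ɸ], [ɸ]

Occurrence 1 (position 7): no conditioning environment matches → elsewhere allophone [f].
Occurrence 2 (position 9): before a front vowel (/i, e/) → [ɸ].
Occurrence 3 (position 11): before a front vowel (/i, e/) → [ɸ].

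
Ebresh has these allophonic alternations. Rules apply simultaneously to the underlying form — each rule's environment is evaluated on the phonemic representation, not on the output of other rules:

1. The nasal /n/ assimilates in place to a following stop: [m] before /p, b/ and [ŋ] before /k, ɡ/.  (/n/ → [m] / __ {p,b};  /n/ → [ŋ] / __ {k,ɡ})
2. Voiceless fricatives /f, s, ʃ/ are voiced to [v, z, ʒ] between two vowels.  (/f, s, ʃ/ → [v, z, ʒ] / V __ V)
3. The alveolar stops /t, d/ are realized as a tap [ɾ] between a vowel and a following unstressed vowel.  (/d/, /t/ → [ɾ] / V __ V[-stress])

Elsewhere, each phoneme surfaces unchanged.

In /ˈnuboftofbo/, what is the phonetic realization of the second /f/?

/f/ (between /o/ and /b/) fails the environment for rule 2, so it stays [f].

[f]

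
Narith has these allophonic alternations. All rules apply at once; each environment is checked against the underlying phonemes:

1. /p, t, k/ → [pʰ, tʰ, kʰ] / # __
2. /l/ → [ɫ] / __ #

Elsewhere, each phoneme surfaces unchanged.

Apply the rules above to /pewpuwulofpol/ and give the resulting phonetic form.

[pʰewpuwulofpoɫ]

/p/ (word-initial) occurs word-initially → [pʰ] by rule 1.
/p/ (between /w/ and /u/) fails the environment for rule 1, so it stays [p].
/l/ (between /u/ and /o/) fails the environment for rule 2, so it stays [l].
/p/ (between /f/ and /o/) fails the environment for rule 1, so it stays [p].
/l/ (word-final) occurs word-finally → [ɫ] by rule 2.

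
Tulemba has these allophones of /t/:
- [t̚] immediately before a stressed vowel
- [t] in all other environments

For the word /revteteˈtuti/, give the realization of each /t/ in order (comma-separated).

Occurrence 1 (position 4): no conditioning environment matches → elsewhere allophone [t].
Occurrence 2 (position 6): no conditioning environment matches → elsewhere allophone [t].
Occurrence 3 (position 8): immediately before a stressed vowel → [t̚].
Occurrence 4 (position 10): no conditioning environment matches → elsewhere allophone [t].

[t], [t], [t̚], [t]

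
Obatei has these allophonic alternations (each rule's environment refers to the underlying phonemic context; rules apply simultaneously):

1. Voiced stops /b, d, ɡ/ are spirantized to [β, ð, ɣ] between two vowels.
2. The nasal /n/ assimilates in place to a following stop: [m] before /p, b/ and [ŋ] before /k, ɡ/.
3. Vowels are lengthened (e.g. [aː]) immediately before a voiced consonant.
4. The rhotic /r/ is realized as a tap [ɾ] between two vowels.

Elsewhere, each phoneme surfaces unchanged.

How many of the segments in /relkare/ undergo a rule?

3

Segments that undergo a rule: /e/ → [eː] (rule 3); /a/ → [aː] (rule 3); /r/ → [ɾ] (rule 4).
All other segments surface unchanged.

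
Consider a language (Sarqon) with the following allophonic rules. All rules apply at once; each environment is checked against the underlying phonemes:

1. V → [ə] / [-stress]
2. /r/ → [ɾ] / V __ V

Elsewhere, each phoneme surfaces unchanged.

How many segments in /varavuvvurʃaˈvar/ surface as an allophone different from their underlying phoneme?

6

Segments that undergo a rule: /a/ → [ə] (rule 1); /r/ → [ɾ] (rule 2); /a/ → [ə] (rule 1); /u/ → [ə] (rule 1); /u/ → [ə] (rule 1); /a/ → [ə] (rule 1).
All other segments surface unchanged.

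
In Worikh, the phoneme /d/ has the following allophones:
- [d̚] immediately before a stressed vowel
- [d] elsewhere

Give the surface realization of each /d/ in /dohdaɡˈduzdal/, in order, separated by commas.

[d], [d], [d̚], [d]

Occurrence 1 (position 1): no conditioning environment matches → elsewhere allophone [d].
Occurrence 2 (position 4): no conditioning environment matches → elsewhere allophone [d].
Occurrence 3 (position 7): immediately before a stressed vowel → [d̚].
Occurrence 4 (position 10): no conditioning environment matches → elsewhere allophone [d].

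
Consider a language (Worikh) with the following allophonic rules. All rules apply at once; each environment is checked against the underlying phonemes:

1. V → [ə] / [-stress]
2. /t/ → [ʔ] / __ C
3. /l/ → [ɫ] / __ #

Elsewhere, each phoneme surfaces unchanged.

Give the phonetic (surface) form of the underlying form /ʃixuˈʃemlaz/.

/ʃ/ (word-initial) is unaffected → [ʃ].
/i/ (between /ʃ/ and /x/): in an unstressed syllable, so rule 1 applies → [ə].
/x/ (between /i/ and /u/): no rule targets it → [x].
/u/ (between /x/ and /ʃ/): in an unstressed syllable, so rule 1 applies → [ə].
/ʃ/ (between /u/ and /e/): no rule targets it → [ʃ].
/e/ (between /ʃ/ and /m/): rule 1 targets it, but not in an unstressed syllable → unchanged [e].
/m/ — not in any rule's target class → [m].
/l/ (between /m/ and /a/): rule 3 targets it, but not word-finally → unchanged [l].
/a/ (between /l/ and /z/) occurs in an unstressed syllable → [ə] by rule 1.
/z/ (word-final) is unaffected → [z].

[ʃəxəˈʃemləz]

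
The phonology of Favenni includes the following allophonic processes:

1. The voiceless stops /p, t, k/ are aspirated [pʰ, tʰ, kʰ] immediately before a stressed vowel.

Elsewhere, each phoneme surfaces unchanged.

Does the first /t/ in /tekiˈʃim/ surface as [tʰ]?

No

/t/ (word-initial): rule 1 targets it, but not immediately before a stressed vowel → unchanged [t].
The actual realization is [t], not [tʰ].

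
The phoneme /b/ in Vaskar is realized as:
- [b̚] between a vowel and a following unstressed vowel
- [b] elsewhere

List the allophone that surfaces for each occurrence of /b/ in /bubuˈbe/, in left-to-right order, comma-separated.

Occurrence 1 (position 1): no conditioning environment matches → elsewhere allophone [b].
Occurrence 2 (position 3): between a vowel and a following unstressed vowel → [b̚].
Occurrence 3 (position 5): no conditioning environment matches → elsewhere allophone [b].

[b], [b̚], [b]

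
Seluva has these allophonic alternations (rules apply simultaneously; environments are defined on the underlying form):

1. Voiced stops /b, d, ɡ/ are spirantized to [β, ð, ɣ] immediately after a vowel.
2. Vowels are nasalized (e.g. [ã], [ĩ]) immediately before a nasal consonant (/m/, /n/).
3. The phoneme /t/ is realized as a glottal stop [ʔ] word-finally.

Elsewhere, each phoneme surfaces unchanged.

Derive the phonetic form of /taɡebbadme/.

[taɣeβbaðme]

/t/ (word-initial): rule 3 targets it, but not word-finally → unchanged [t].
/a/ (between /t/ and /ɡ/): rule 2 targets it, but not before a nasal consonant → unchanged [a].
Rule 1 applies to /ɡ/ (between /a/ and /e/: immediately after a vowel) → [ɣ].
/e/ (between /ɡ/ and /b/) is in the target of rule 2 but the environment (before a nasal consonant) is not met → [e].
Rule 1 applies to /b/ (between /e/ and /b/: immediately after a vowel) → [β].
/b/ (between /b/ and /a/): rule 1 targets it, but not immediately after a vowel → unchanged [b].
/a/ — between /b/ and /d/; rule 2 does not apply here → [a].
/d/ — between /a/ and /m/, immediately after a vowel — surfaces as [ð] (rule 1).
/m/ — not in any rule's target class → [m].
/e/ (word-final) is in the target of rule 2 but the environment (before a nasal consonant) is not met → [e].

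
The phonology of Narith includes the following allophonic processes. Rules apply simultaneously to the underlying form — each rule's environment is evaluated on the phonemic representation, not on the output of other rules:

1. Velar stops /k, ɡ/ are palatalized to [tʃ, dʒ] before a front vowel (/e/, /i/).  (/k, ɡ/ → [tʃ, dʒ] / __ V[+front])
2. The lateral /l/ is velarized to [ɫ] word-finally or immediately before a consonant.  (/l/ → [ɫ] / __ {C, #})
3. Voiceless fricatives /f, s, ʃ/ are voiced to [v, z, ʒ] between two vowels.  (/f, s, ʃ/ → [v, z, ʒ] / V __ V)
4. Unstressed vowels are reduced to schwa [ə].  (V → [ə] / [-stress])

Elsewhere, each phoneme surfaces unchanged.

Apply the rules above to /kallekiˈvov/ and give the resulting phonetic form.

[kəɫlətʃəˈvov]

/k/ (word-initial) fails the environment for rule 1, so it stays [k].
/a/ (between /k/ and /l/): in an unstressed syllable, so rule 4 applies → [ə].
/l/ (between /a/ and /l/): word-finally or immediately before a consonant, so rule 2 applies → [ɫ].
/l/ (between /l/ and /e/) fails the environment for rule 2, so it stays [l].
/e/ meets the environment for rule 4 (in an unstressed syllable) → [ə].
Rule 1 applies to /k/ (between /e/ and /i/: before a front vowel) → [tʃ].
/i/ — between /k/ and /v/, in an unstressed syllable — surfaces as [ə] (rule 4).
/o/ (between /v/ and /v/): rule 4 targets it, but not in an unstressed syllable → unchanged [o].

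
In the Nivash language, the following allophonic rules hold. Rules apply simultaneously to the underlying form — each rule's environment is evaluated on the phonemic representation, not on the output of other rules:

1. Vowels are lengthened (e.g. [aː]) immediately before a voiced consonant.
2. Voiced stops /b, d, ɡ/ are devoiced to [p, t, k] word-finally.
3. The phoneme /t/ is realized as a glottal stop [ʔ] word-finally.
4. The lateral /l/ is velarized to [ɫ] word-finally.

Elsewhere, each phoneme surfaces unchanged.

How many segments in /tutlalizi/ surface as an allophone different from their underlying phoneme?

Segments that undergo a rule: /a/ → [aː] (rule 1); /i/ → [iː] (rule 1).
All other segments surface unchanged.

2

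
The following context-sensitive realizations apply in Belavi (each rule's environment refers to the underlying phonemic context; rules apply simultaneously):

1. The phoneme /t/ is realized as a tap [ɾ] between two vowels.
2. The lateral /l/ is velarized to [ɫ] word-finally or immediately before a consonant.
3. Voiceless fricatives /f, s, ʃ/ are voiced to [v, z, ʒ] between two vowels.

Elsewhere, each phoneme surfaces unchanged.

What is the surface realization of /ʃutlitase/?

[ʃutliɾaze]

/ʃ/ (word-initial): rule 3 targets it, but not between two vowels → unchanged [ʃ].
/u/ — not in any rule's target class → [u].
/t/ (between /u/ and /l/) fails the environment for rule 1, so it stays [t].
/l/ (between /t/ and /i/) is in the target of rule 2 but the environment (word-finally or immediately before a consonant) is not met → [l].
/i/ (between /l/ and /t/) is unaffected → [i].
/t/ meets the environment for rule 1 (between two vowels) → [ɾ].
/a/ stays [a].
/s/ (between /a/ and /e/) occurs between two vowels → [z] by rule 3.
/e/ (word-final) is unaffected → [e].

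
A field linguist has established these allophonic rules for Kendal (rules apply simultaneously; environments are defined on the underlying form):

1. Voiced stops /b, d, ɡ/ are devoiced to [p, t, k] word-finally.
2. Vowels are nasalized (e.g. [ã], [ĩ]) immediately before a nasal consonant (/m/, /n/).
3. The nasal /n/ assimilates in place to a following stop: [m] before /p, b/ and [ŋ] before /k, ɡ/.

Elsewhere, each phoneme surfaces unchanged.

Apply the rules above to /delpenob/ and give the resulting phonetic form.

/d/ (word-initial) is in the target of rule 1 but the environment (word-finally) is not met → [d].
/e/ (between /d/ and /l/) is in the target of rule 2 but the environment (before a nasal consonant) is not met → [e].
/l/ (between /e/ and /p/) is unaffected → [l].
/p/ (between /l/ and /e/): no rule targets it → [p].
/e/ meets the environment for rule 2 (before a nasal consonant) → [ẽ].
/n/ (between /e/ and /o/) fails the environment for rule 3, so it stays [n].
/o/ (between /n/ and /b/) fails the environment for rule 2, so it stays [o].
/b/ meets the environment for rule 1 (word-finally) → [p].

[delpẽnop]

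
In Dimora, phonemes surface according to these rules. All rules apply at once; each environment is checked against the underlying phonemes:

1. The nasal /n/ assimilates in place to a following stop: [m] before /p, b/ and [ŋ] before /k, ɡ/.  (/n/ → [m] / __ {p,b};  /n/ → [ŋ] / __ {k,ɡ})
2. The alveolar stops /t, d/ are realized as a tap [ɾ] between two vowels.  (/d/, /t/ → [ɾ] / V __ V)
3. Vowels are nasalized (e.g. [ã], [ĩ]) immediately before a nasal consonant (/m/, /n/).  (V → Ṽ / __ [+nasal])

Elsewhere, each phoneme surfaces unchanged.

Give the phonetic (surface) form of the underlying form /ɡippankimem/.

/i/ (between /ɡ/ and /p/) is in the target of rule 3 but the environment (before a nasal consonant) is not met → [i].
Rule 3 applies to /a/ (between /p/ and /n/: before a nasal consonant) → [ã].
Rule 1 applies to /n/ (between /a/ and /k/: before a labial or velar stop) → [ŋ].
/i/ meets the environment for rule 3 (before a nasal consonant) → [ĩ].
/e/ — between /m/ and /m/, before a nasal consonant — surfaces as [ẽ] (rule 3).

[ɡippãŋkĩmẽm]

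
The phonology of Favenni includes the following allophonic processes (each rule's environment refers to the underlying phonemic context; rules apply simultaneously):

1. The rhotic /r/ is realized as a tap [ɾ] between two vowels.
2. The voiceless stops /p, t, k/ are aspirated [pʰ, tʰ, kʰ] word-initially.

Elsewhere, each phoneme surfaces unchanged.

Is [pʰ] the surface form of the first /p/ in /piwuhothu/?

Yes

/p/ — word-initial, word-initially — surfaces as [pʰ] (rule 2).
The actual realization is [pʰ], which matches [pʰ].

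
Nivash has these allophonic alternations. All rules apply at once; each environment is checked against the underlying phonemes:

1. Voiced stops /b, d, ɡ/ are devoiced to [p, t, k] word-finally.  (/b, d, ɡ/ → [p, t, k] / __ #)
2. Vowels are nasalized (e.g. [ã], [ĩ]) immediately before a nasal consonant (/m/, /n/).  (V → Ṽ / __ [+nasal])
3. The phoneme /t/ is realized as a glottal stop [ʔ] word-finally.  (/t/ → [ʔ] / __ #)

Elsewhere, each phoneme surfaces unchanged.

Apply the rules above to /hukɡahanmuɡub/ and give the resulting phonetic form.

/h/ stays [h].
/u/ (between /h/ and /k/): rule 2 targets it, but not before a nasal consonant → unchanged [u].
/k/ — not in any rule's target class → [k].
/ɡ/ (between /k/ and /a/) is in the target of rule 1 but the environment (word-finally) is not met → [ɡ].
/a/ — between /ɡ/ and /h/; rule 2 does not apply here → [a].
/h/ — not in any rule's target class → [h].
/a/ — between /h/ and /n/, before a nasal consonant — surfaces as [ã] (rule 2).
/n/ stays [n].
/m/ (between /n/ and /u/) is unaffected → [m].
/u/ (between /m/ and /ɡ/) fails the environment for rule 2, so it stays [u].
/ɡ/ (between /u/ and /u/) fails the environment for rule 1, so it stays [ɡ].
/u/ (between /ɡ/ and /b/) is in the target of rule 2 but the environment (before a nasal consonant) is not met → [u].
/b/ meets the environment for rule 1 (word-finally) → [p].

[hukɡahãnmuɡup]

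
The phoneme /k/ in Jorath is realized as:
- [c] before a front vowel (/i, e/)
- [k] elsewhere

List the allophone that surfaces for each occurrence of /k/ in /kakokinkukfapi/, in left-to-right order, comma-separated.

Occurrence 1 (position 1): no conditioning environment matches → elsewhere allophone [k].
Occurrence 2 (position 3): no conditioning environment matches → elsewhere allophone [k].
Occurrence 3 (position 5): before a front vowel → [c].
Occurrence 4 (position 8): no conditioning environment matches → elsewhere allophone [k].
Occurrence 5 (position 10): no conditioning environment matches → elsewhere allophone [k].

[k], [k], [c], [k], [k]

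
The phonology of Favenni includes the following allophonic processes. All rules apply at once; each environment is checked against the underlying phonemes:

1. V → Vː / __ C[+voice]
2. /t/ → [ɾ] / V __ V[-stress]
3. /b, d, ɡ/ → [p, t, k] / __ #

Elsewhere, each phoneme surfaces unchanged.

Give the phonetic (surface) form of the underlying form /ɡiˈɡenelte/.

[ɡiːˈɡeːneːlte]

/ɡ/ — word-initial; rule 3 does not apply here → [ɡ].
/i/ (between /ɡ/ and /ɡ/) occurs before a voiced consonant → [iː] by rule 1.
/ɡ/ — between /i/ and /e/; rule 3 does not apply here → [ɡ].
Rule 1 applies to /e/ (between /ɡ/ and /n/: before a voiced consonant) → [eː].
/n/ (between /e/ and /e/) is unaffected → [n].
/e/ — between /n/ and /l/, before a voiced consonant — surfaces as [eː] (rule 1).
/l/ (between /e/ and /t/) is unaffected → [l].
/t/ (between /l/ and /e/): rule 2 targets it, but not between a vowel and a following unstressed vowel → unchanged [t].
/e/ (word-final): rule 1 targets it, but not before a voiced consonant → unchanged [e].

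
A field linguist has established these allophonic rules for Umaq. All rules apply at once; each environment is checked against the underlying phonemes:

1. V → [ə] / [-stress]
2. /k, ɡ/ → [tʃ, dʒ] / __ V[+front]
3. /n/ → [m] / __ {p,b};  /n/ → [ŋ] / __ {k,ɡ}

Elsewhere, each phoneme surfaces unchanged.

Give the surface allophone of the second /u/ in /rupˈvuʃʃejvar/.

[u]

/u/ — between /v/ and /ʃ/; rule 1 does not apply here → [u].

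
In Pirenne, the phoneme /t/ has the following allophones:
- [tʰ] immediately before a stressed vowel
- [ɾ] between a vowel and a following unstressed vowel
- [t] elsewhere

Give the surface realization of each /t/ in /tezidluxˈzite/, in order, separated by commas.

[t], [ɾ]

Occurrence 1 (position 1): no conditioning environment matches → elsewhere allophone [t].
Occurrence 2 (position 11): between a vowel and an unstressed vowel → [ɾ].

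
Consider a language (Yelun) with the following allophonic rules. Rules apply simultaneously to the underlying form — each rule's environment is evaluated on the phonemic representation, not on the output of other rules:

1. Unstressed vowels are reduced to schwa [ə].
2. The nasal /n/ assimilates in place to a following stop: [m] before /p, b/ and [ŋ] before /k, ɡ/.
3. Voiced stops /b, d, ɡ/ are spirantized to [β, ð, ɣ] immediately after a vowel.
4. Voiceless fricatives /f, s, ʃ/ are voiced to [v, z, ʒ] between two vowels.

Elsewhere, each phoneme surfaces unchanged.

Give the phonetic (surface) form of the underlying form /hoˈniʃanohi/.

Rule 1 applies to /o/ (between /h/ and /n/: in an unstressed syllable) → [ə].
/n/ (between /o/ and /i/) fails the environment for rule 2, so it stays [n].
/i/ — between /n/ and /ʃ/; rule 1 does not apply here → [i].
/ʃ/ — between /i/ and /a/, between two vowels — surfaces as [ʒ] (rule 4).
/a/ — between /ʃ/ and /n/, in an unstressed syllable — surfaces as [ə] (rule 1).
/n/ — between /a/ and /o/; rule 2 does not apply here → [n].
Rule 1 applies to /o/ (between /n/ and /h/: in an unstressed syllable) → [ə].
/i/ (word-final) occurs in an unstressed syllable → [ə] by rule 1.

[həˈniʒənəhə]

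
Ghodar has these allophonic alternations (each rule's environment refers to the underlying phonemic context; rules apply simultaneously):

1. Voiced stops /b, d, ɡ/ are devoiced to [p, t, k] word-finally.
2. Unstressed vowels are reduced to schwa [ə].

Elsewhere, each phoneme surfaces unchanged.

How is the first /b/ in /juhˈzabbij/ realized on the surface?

[b]

/b/ (between /a/ and /b/) is in the target of rule 1 but the environment (word-finally) is not met → [b].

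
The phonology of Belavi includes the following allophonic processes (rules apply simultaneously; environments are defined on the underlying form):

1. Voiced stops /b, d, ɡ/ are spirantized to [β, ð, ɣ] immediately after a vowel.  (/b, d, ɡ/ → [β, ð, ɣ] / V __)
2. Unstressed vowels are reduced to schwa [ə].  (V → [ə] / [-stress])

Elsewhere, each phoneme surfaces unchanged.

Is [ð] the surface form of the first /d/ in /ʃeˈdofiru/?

/d/ (between /e/ and /o/): immediately after a vowel, so rule 1 applies → [ð].
The actual realization is [ð], which matches [ð].

Yes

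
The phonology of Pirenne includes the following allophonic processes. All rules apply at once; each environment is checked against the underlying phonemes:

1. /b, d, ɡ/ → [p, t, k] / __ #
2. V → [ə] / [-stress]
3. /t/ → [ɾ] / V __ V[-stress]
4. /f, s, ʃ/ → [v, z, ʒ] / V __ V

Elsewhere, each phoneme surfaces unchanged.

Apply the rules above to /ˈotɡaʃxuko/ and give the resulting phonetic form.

/o/ (word-initial) is in the target of rule 2 but the environment (in an unstressed syllable) is not met → [o].
/t/ — between /o/ and /ɡ/; rule 3 does not apply here → [t].
/ɡ/ — between /t/ and /a/; rule 1 does not apply here → [ɡ].
/a/ — between /ɡ/ and /ʃ/, in an unstressed syllable — surfaces as [ə] (rule 2).
/ʃ/ (between /a/ and /x/) fails the environment for rule 4, so it stays [ʃ].
/x/ (between /ʃ/ and /u/): no rule targets it → [x].
Rule 2 applies to /u/ (between /x/ and /k/: in an unstressed syllable) → [ə].
/k/ (between /u/ and /o/): no rule targets it → [k].
/o/ (word-final): in an unstressed syllable, so rule 2 applies → [ə].

[ˈotɡəʃxəkə]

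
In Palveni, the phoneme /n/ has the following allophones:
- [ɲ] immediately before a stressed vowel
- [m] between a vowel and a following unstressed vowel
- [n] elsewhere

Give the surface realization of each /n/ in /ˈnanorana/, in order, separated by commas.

[ɲ], [m], [m]

Occurrence 1 (position 1): immediately before a stressed vowel → [ɲ].
Occurrence 2 (position 3): between a vowel and a following unstressed vowel → [m].
Occurrence 3 (position 7): between a vowel and a following unstressed vowel → [m].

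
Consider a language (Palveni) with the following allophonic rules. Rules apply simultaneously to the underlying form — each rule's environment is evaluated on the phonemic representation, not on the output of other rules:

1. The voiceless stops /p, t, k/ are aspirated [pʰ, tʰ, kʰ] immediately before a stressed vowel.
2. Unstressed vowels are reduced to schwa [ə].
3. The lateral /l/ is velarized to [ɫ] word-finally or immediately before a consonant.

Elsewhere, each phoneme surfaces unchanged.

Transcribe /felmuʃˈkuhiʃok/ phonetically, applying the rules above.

[fəɫməʃˈkʰuhəʃək]

/e/ (between /f/ and /l/) occurs in an unstressed syllable → [ə] by rule 2.
/l/ (between /e/ and /m/) occurs word-finally or immediately before a consonant → [ɫ] by rule 3.
Rule 2 applies to /u/ (between /m/ and /ʃ/: in an unstressed syllable) → [ə].
/k/ (between /ʃ/ and /u/) occurs immediately before a stressed vowel → [kʰ] by rule 1.
/u/ (between /k/ and /h/) is in the target of rule 2 but the environment (in an unstressed syllable) is not met → [u].
/i/ (between /h/ and /ʃ/) occurs in an unstressed syllable → [ə] by rule 2.
/o/ (between /ʃ/ and /k/) occurs in an unstressed syllable → [ə] by rule 2.
/k/ (word-final) fails the environment for rule 1, so it stays [k].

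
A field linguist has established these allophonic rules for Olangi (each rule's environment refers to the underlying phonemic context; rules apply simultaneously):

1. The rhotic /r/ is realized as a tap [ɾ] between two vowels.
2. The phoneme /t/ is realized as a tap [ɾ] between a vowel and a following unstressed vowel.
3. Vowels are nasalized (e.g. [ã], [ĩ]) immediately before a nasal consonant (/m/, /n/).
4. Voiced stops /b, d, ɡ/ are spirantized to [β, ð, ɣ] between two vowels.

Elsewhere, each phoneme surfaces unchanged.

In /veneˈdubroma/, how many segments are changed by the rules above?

3

Segments that undergo a rule: /e/ → [ẽ] (rule 3); /d/ → [ð] (rule 4); /o/ → [õ] (rule 3).
All other segments surface unchanged.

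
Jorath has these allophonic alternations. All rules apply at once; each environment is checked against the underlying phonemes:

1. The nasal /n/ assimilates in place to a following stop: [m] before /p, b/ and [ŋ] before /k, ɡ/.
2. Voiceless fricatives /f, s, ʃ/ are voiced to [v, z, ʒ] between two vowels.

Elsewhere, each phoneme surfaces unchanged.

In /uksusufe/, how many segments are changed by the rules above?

2

Segments that undergo a rule: /s/ → [z] (rule 2); /f/ → [v] (rule 2).
All other segments surface unchanged.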